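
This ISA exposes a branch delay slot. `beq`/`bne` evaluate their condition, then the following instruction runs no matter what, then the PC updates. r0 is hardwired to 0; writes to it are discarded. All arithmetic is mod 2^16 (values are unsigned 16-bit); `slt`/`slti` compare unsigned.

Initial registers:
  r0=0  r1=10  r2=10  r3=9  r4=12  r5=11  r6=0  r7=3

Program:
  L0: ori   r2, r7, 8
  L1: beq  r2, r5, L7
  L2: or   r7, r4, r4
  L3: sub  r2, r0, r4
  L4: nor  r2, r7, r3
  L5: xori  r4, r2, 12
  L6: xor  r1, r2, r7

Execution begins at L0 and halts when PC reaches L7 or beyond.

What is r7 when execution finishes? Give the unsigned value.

12

[0] ori   r2, r7, 8  →  {r0:0, r1:10, r2:11, r3:9, r4:12, r5:11, r6:0, r7:3}
[1] beq  r2, r5, L7  →  {r0:0, r1:10, r2:11, r3:9, r4:12, r5:11, r6:0, r7:3}  ⟨branch taken⟩
[2] or   r7, r4, r4  →  {r0:0, r1:10, r2:11, r3:9, r4:12, r5:11, r6:0, r7:12}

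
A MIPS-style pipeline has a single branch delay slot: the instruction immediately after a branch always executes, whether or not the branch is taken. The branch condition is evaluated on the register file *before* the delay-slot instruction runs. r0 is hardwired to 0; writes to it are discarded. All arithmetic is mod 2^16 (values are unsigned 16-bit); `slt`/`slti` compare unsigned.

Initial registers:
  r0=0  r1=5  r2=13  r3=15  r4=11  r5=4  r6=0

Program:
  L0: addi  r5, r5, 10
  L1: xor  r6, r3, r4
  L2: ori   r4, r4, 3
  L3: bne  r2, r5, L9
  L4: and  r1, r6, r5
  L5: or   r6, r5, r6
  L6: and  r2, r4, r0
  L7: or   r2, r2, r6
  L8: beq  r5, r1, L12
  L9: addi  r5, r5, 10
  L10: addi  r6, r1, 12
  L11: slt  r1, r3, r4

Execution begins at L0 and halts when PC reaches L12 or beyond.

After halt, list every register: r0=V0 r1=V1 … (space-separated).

  step pc=0: addi  r5, r5, 10  regs=(0,5,13,15,11,14,0)
  step pc=1: xor  r6, r3, r4  regs=(0,5,13,15,11,14,4)
  step pc=2: ori   r4, r4, 3  regs=(0,5,13,15,11,14,4)
  step pc=3: bne  r2, r5, L9  cond=T  regs=(0,5,13,15,11,14,4)
  step pc=4: and  r1, r6, r5  regs=(0,4,13,15,11,14,4)
  step pc=9: addi  r5, r5, 10  regs=(0,4,13,15,11,24,4)
  step pc=10: addi  r6, r1, 12  regs=(0,4,13,15,11,24,16)
  step pc=11: slt  r1, r3, r4  regs=(0,0,13,15,11,24,16)

r0=0 r1=0 r2=13 r3=15 r4=11 r5=24 r6=16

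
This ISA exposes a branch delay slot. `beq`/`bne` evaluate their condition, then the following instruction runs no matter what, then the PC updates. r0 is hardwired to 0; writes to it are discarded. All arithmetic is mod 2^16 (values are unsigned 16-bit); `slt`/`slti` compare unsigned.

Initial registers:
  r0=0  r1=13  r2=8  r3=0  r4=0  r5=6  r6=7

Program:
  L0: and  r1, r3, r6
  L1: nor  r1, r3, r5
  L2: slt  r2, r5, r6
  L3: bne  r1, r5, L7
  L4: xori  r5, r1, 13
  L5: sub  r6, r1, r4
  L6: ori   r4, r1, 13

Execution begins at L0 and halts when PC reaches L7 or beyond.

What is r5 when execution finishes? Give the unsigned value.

65524

#0 and  r1, r3, r6 ; 0/0/8/0/0/6/7
#1 nor  r1, r3, r5 ; 0/65529/8/0/0/6/7
#2 slt  r2, r5, r6 ; 0/65529/1/0/0/6/7
#3 bne  r1, r5, L7 ; 0/65529/1/0/0/6/7 ; →target
#4 xori  r5, r1, 13 ; 0/65529/1/0/0/65524/7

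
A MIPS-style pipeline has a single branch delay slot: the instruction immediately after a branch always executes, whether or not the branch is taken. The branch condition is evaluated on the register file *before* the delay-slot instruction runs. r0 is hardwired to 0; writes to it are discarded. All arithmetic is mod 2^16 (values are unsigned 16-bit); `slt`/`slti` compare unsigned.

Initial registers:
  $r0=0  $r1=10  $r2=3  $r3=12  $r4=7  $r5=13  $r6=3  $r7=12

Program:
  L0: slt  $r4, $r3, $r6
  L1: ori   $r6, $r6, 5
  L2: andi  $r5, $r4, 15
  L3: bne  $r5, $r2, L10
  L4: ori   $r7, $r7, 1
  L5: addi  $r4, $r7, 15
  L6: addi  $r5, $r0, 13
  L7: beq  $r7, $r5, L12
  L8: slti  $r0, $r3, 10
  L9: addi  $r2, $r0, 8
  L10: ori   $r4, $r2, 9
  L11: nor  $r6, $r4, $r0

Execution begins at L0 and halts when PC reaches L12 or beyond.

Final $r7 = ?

13

  step pc=0: slt  $r4, $r3, $r6  regs=(0,10,3,12,0,13,3,12)
  step pc=1: ori   $r6, $r6, 5  regs=(0,10,3,12,0,13,7,12)
  step pc=2: andi  $r5, $r4, 15  regs=(0,10,3,12,0,0,7,12)
  step pc=3: bne  $r5, $r2, L10  cond=T  regs=(0,10,3,12,0,0,7,12)
  step pc=4: ori   $r7, $r7, 1  regs=(0,10,3,12,0,0,7,13)
  step pc=10: ori   $r4, $r2, 9  regs=(0,10,3,12,11,0,7,13)
  step pc=11: nor  $r6, $r4, $r0  regs=(0,10,3,12,11,0,65524,13)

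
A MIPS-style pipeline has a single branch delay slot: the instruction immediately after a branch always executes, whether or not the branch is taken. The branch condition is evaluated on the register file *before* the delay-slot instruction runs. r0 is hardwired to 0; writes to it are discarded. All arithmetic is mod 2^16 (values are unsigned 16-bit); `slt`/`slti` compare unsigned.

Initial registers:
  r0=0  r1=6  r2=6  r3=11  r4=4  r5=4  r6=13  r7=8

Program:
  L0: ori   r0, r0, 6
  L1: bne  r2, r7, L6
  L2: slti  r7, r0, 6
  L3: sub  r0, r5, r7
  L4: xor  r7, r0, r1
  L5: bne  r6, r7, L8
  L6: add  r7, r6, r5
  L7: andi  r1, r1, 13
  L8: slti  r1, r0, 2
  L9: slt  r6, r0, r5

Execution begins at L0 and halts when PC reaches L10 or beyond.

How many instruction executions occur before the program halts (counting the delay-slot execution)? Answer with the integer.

7

#0 ori   r0, r0, 6 ; 0/6/6/11/4/4/13/8
#1 bne  r2, r7, L6 ; 0/6/6/11/4/4/13/8 ; →target
#2 slti  r7, r0, 6 ; 0/6/6/11/4/4/13/1
#6 add  r7, r6, r5 ; 0/6/6/11/4/4/13/17
#7 andi  r1, r1, 13 ; 0/4/6/11/4/4/13/17
#8 slti  r1, r0, 2 ; 0/1/6/11/4/4/13/17
#9 slt  r6, r0, r5 ; 0/1/6/11/4/4/1/17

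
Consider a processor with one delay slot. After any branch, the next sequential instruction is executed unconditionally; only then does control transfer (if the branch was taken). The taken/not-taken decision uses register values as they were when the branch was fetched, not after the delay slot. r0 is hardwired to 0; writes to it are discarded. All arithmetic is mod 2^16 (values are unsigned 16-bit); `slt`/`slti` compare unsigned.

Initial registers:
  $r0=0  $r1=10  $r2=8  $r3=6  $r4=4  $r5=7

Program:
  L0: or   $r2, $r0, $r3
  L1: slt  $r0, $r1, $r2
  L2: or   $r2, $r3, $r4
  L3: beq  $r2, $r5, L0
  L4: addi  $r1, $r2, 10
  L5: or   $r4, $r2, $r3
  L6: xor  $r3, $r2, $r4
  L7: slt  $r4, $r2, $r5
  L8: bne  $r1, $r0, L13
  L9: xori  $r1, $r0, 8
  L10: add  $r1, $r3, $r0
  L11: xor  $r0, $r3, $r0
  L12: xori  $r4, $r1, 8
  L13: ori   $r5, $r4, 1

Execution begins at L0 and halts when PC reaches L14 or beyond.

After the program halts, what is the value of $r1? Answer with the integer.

8

[0] or   $r2, $r0, $r3  →  {$r0:0, $r1:10, $r2:6, $r3:6, $r4:4, $r5:7}
[1] slt  $r0, $r1, $r2  →  {$r0:0, $r1:10, $r2:6, $r3:6, $r4:4, $r5:7}
[2] or   $r2, $r3, $r4  →  {$r0:0, $r1:10, $r2:6, $r3:6, $r4:4, $r5:7}
[3] beq  $r2, $r5, L0  →  {$r0:0, $r1:10, $r2:6, $r3:6, $r4:4, $r5:7}  ⟨branch fallthrough⟩
[4] addi  $r1, $r2, 10  →  {$r0:0, $r1:16, $r2:6, $r3:6, $r4:4, $r5:7}
[5] or   $r4, $r2, $r3  →  {$r0:0, $r1:16, $r2:6, $r3:6, $r4:6, $r5:7}
[6] xor  $r3, $r2, $r4  →  {$r0:0, $r1:16, $r2:6, $r3:0, $r4:6, $r5:7}
[7] slt  $r4, $r2, $r5  →  {$r0:0, $r1:16, $r2:6, $r3:0, $r4:1, $r5:7}
[8] bne  $r1, $r0, L13  →  {$r0:0, $r1:16, $r2:6, $r3:0, $r4:1, $r5:7}  ⟨branch taken⟩
[9] xori  $r1, $r0, 8  →  {$r0:0, $r1:8, $r2:6, $r3:0, $r4:1, $r5:7}
[13] ori   $r5, $r4, 1  →  {$r0:0, $r1:8, $r2:6, $r3:0, $r4:1, $r5:1}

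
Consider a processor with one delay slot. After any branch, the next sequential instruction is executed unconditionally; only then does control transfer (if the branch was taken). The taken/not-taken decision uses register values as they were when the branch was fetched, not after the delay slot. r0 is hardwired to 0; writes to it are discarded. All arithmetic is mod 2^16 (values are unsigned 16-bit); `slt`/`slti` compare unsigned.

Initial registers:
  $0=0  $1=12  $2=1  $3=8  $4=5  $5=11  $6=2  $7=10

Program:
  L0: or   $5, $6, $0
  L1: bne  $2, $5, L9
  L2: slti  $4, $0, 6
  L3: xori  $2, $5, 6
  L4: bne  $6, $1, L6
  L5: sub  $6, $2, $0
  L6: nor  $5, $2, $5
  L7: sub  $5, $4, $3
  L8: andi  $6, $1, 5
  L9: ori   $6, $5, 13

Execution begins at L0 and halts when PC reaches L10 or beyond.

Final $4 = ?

1

PC=0  or   $5, $6, $0        | $0=0 $1=12 $2=1 $3=8 $4=5 $5=2 $6=2 $7=10
PC=1  bne  $2, $5, L9        | $0=0 $1=12 $2=1 $3=8 $4=5 $5=2 $6=2 $7=10  [TAKEN]
PC=2  slti  $4, $0, 6        | $0=0 $1=12 $2=1 $3=8 $4=1 $5=2 $6=2 $7=10
PC=9  ori   $6, $5, 13       | $0=0 $1=12 $2=1 $3=8 $4=1 $5=2 $6=15 $7=10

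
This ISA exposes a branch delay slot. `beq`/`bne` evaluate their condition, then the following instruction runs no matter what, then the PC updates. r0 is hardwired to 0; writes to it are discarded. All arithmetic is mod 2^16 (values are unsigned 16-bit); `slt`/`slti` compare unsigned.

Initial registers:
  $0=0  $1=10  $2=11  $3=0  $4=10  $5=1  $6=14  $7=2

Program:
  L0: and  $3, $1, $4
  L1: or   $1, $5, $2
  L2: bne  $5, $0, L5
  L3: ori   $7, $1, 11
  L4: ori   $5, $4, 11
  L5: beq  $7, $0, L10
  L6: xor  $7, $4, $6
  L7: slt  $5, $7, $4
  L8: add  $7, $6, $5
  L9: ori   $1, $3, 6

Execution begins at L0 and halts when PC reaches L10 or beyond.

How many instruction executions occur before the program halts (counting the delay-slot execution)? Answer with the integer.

PC=0  and  $3, $1, $4        | $0=0 $1=10 $2=11 $3=10 $4=10 $5=1 $6=14 $7=2
PC=1  or   $1, $5, $2        | $0=0 $1=11 $2=11 $3=10 $4=10 $5=1 $6=14 $7=2
PC=2  bne  $5, $0, L5        | $0=0 $1=11 $2=11 $3=10 $4=10 $5=1 $6=14 $7=2  [TAKEN]
PC=3  ori   $7, $1, 11       | $0=0 $1=11 $2=11 $3=10 $4=10 $5=1 $6=14 $7=11
PC=5  beq  $7, $0, L10       | $0=0 $1=11 $2=11 $3=10 $4=10 $5=1 $6=14 $7=11  [not taken]
PC=6  xor  $7, $4, $6        | $0=0 $1=11 $2=11 $3=10 $4=10 $5=1 $6=14 $7=4
PC=7  slt  $5, $7, $4        | $0=0 $1=11 $2=11 $3=10 $4=10 $5=1 $6=14 $7=4
PC=8  add  $7, $6, $5        | $0=0 $1=11 $2=11 $3=10 $4=10 $5=1 $6=14 $7=15
PC=9  ori   $1, $3, 6        | $0=0 $1=14 $2=11 $3=10 $4=10 $5=1 $6=14 $7=15

9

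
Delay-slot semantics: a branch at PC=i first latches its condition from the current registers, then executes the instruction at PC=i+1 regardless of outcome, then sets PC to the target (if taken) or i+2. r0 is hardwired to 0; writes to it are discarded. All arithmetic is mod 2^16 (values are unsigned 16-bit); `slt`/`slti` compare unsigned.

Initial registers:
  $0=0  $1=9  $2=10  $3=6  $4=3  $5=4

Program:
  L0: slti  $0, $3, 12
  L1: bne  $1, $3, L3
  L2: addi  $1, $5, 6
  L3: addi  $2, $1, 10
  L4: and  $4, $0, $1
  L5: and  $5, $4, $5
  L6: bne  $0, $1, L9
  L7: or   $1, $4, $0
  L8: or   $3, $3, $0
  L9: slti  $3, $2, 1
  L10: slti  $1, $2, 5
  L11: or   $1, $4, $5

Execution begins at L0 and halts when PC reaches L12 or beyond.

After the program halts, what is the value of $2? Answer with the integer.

#0 slti  $0, $3, 12 ; 0/9/10/6/3/4
#1 bne  $1, $3, L3 ; 0/9/10/6/3/4 ; →target
#2 addi  $1, $5, 6 ; 0/10/10/6/3/4
#3 addi  $2, $1, 10 ; 0/10/20/6/3/4
#4 and  $4, $0, $1 ; 0/10/20/6/0/4
#5 and  $5, $4, $5 ; 0/10/20/6/0/0
#6 bne  $0, $1, L9 ; 0/10/20/6/0/0 ; →target
#7 or   $1, $4, $0 ; 0/0/20/6/0/0
#9 slti  $3, $2, 1 ; 0/0/20/0/0/0
#10 slti  $1, $2, 5 ; 0/0/20/0/0/0
#11 or   $1, $4, $5 ; 0/0/20/0/0/0

20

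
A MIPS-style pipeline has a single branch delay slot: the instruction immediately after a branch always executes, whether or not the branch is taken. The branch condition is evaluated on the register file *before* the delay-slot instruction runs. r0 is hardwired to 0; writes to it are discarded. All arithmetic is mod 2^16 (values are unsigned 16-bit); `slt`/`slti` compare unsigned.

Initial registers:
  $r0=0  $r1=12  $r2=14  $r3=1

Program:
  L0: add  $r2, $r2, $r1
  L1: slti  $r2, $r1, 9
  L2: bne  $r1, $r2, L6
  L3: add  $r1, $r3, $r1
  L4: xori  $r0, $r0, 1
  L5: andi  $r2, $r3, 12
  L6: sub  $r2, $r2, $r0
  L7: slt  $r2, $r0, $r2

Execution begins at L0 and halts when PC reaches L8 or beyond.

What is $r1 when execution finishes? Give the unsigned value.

[0] add  $r2, $r2, $r1  →  {$r0:0, $r1:12, $r2:26, $r3:1}
[1] slti  $r2, $r1, 9  →  {$r0:0, $r1:12, $r2:0, $r3:1}
[2] bne  $r1, $r2, L6  →  {$r0:0, $r1:12, $r2:0, $r3:1}  ⟨branch taken⟩
[3] add  $r1, $r3, $r1  →  {$r0:0, $r1:13, $r2:0, $r3:1}
[6] sub  $r2, $r2, $r0  →  {$r0:0, $r1:13, $r2:0, $r3:1}
[7] slt  $r2, $r0, $r2  →  {$r0:0, $r1:13, $r2:0, $r3:1}

13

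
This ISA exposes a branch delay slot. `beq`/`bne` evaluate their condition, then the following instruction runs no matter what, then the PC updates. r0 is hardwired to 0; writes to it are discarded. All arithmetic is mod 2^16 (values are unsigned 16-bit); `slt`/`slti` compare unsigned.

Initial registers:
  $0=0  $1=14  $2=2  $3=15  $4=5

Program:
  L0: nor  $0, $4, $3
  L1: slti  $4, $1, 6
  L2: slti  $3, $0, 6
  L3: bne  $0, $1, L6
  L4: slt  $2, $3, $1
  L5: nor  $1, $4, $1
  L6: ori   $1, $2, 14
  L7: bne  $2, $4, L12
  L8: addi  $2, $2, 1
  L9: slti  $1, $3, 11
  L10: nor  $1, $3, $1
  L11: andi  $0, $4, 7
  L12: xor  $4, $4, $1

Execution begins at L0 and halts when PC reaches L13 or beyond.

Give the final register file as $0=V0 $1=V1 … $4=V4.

$0=0 $1=15 $2=2 $3=1 $4=15

[0] nor  $0, $4, $3  →  {$0:0, $1:14, $2:2, $3:15, $4:5}
[1] slti  $4, $1, 6  →  {$0:0, $1:14, $2:2, $3:15, $4:0}
[2] slti  $3, $0, 6  →  {$0:0, $1:14, $2:2, $3:1, $4:0}
[3] bne  $0, $1, L6  →  {$0:0, $1:14, $2:2, $3:1, $4:0}  ⟨branch taken⟩
[4] slt  $2, $3, $1  →  {$0:0, $1:14, $2:1, $3:1, $4:0}
[6] ori   $1, $2, 14  →  {$0:0, $1:15, $2:1, $3:1, $4:0}
[7] bne  $2, $4, L12  →  {$0:0, $1:15, $2:1, $3:1, $4:0}  ⟨branch taken⟩
[8] addi  $2, $2, 1  →  {$0:0, $1:15, $2:2, $3:1, $4:0}
[12] xor  $4, $4, $1  →  {$0:0, $1:15, $2:2, $3:1, $4:15}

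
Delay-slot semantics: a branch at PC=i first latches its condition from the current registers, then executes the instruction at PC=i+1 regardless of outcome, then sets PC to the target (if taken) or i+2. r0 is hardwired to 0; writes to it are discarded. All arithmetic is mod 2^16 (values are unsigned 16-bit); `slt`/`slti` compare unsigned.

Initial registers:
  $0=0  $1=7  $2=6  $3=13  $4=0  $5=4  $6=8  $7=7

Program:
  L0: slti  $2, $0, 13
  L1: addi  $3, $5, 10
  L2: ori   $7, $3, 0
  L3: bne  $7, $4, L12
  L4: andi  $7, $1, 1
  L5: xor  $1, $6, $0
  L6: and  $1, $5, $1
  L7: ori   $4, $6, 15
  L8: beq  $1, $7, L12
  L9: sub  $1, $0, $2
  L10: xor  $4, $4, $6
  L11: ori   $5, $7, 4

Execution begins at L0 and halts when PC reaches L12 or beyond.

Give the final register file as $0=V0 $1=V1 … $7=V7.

[0] slti  $2, $0, 13  →  {$0:0, $1:7, $2:1, $3:13, $4:0, $5:4, $6:8, $7:7}
[1] addi  $3, $5, 10  →  {$0:0, $1:7, $2:1, $3:14, $4:0, $5:4, $6:8, $7:7}
[2] ori   $7, $3, 0  →  {$0:0, $1:7, $2:1, $3:14, $4:0, $5:4, $6:8, $7:14}
[3] bne  $7, $4, L12  →  {$0:0, $1:7, $2:1, $3:14, $4:0, $5:4, $6:8, $7:14}  ⟨branch taken⟩
[4] andi  $7, $1, 1  →  {$0:0, $1:7, $2:1, $3:14, $4:0, $5:4, $6:8, $7:1}

$0=0 $1=7 $2=1 $3=14 $4=0 $5=4 $6=8 $7=1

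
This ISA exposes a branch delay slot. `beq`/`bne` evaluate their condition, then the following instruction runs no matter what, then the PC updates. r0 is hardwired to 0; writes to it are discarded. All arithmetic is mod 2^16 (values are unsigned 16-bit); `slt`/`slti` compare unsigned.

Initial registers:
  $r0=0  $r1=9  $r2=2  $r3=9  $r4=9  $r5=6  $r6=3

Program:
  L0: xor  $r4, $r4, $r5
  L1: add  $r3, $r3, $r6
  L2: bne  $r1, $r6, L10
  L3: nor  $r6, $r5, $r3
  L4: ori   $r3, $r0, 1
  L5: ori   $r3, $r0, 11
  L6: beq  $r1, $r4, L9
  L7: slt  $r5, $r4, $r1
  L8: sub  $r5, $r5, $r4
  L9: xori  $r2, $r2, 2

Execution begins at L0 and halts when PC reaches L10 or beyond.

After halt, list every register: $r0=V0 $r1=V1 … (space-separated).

PC=0  xor  $r4, $r4, $r5     | $r0=0 $r1=9 $r2=2 $r3=9 $r4=15 $r5=6 $r6=3
PC=1  add  $r3, $r3, $r6     | $r0=0 $r1=9 $r2=2 $r3=12 $r4=15 $r5=6 $r6=3
PC=2  bne  $r1, $r6, L10     | $r0=0 $r1=9 $r2=2 $r3=12 $r4=15 $r5=6 $r6=3  [TAKEN]
PC=3  nor  $r6, $r5, $r3     | $r0=0 $r1=9 $r2=2 $r3=12 $r4=15 $r5=6 $r6=65521

$r0=0 $r1=9 $r2=2 $r3=12 $r4=15 $r5=6 $r6=65521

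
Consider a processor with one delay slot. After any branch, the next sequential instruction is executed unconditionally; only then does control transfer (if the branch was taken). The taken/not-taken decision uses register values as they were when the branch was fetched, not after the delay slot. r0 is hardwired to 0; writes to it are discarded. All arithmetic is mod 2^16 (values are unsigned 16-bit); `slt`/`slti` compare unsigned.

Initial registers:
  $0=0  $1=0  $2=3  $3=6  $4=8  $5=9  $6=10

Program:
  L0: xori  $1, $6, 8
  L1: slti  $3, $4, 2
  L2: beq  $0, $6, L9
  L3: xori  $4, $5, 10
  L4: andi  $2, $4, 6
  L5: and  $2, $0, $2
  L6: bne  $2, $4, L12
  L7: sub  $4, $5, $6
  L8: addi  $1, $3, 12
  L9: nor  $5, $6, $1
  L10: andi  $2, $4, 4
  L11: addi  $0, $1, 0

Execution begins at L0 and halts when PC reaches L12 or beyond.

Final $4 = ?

[0] xori  $1, $6, 8  →  {$0:0, $1:2, $2:3, $3:6, $4:8, $5:9, $6:10}
[1] slti  $3, $4, 2  →  {$0:0, $1:2, $2:3, $3:0, $4:8, $5:9, $6:10}
[2] beq  $0, $6, L9  →  {$0:0, $1:2, $2:3, $3:0, $4:8, $5:9, $6:10}  ⟨branch fallthrough⟩
[3] xori  $4, $5, 10  →  {$0:0, $1:2, $2:3, $3:0, $4:3, $5:9, $6:10}
[4] andi  $2, $4, 6  →  {$0:0, $1:2, $2:2, $3:0, $4:3, $5:9, $6:10}
[5] and  $2, $0, $2  →  {$0:0, $1:2, $2:0, $3:0, $4:3, $5:9, $6:10}
[6] bne  $2, $4, L12  →  {$0:0, $1:2, $2:0, $3:0, $4:3, $5:9, $6:10}  ⟨branch taken⟩
[7] sub  $4, $5, $6  →  {$0:0, $1:2, $2:0, $3:0, $4:65535, $5:9, $6:10}

65535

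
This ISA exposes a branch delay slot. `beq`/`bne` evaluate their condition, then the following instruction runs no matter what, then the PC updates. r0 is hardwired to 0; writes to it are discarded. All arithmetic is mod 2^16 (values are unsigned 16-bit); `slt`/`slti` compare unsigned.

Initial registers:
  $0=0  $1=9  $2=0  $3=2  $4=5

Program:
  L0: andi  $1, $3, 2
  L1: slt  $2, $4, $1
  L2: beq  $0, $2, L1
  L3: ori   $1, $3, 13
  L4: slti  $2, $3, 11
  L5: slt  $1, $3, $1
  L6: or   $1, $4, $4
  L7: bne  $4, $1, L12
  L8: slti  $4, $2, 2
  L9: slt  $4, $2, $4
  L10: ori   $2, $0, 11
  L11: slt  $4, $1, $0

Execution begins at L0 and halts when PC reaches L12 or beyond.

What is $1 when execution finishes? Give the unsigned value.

5

#0 andi  $1, $3, 2 ; 0/2/0/2/5
#1 slt  $2, $4, $1 ; 0/2/0/2/5
#2 beq  $0, $2, L1 ; 0/2/0/2/5 ; →target
#3 ori   $1, $3, 13 ; 0/15/0/2/5
#1 slt  $2, $4, $1 ; 0/15/1/2/5
#2 beq  $0, $2, L1 ; 0/15/1/2/5 ; →fallthru
#3 ori   $1, $3, 13 ; 0/15/1/2/5
#4 slti  $2, $3, 11 ; 0/15/1/2/5
#5 slt  $1, $3, $1 ; 0/1/1/2/5
#6 or   $1, $4, $4 ; 0/5/1/2/5
#7 bne  $4, $1, L12 ; 0/5/1/2/5 ; →fallthru
#8 slti  $4, $2, 2 ; 0/5/1/2/1
#9 slt  $4, $2, $4 ; 0/5/1/2/0
#10 ori   $2, $0, 11 ; 0/5/11/2/0
#11 slt  $4, $1, $0 ; 0/5/11/2/0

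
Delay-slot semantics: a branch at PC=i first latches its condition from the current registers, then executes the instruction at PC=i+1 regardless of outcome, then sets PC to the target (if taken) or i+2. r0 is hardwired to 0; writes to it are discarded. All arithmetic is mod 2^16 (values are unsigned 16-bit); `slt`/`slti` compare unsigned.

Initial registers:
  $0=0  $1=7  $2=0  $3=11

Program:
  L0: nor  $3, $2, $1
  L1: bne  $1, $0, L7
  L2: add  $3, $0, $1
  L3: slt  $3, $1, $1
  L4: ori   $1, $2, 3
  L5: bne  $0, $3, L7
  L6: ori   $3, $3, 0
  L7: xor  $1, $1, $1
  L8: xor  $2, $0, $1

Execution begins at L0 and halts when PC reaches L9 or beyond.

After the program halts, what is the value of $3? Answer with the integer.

  step pc=0: nor  $3, $2, $1  regs=(0,7,0,65528)
  step pc=1: bne  $1, $0, L7  cond=T  regs=(0,7,0,65528)
  step pc=2: add  $3, $0, $1  regs=(0,7,0,7)
  step pc=7: xor  $1, $1, $1  regs=(0,0,0,7)
  step pc=8: xor  $2, $0, $1  regs=(0,0,0,7)

7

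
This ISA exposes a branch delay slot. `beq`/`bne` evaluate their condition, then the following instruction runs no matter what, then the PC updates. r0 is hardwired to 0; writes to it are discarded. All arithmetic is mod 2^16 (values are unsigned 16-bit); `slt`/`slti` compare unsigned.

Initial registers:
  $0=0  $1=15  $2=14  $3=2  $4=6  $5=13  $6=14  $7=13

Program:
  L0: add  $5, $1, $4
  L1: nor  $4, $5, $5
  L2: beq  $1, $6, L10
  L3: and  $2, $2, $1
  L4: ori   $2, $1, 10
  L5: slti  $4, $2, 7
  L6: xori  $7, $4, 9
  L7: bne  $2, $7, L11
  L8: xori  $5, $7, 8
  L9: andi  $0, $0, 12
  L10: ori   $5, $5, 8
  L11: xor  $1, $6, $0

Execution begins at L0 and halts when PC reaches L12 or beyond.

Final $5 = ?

  step pc=0: add  $5, $1, $4  regs=(0,15,14,2,6,21,14,13)
  step pc=1: nor  $4, $5, $5  regs=(0,15,14,2,65514,21,14,13)
  step pc=2: beq  $1, $6, L10  cond=F  regs=(0,15,14,2,65514,21,14,13)
  step pc=3: and  $2, $2, $1  regs=(0,15,14,2,65514,21,14,13)
  step pc=4: ori   $2, $1, 10  regs=(0,15,15,2,65514,21,14,13)
  step pc=5: slti  $4, $2, 7  regs=(0,15,15,2,0,21,14,13)
  step pc=6: xori  $7, $4, 9  regs=(0,15,15,2,0,21,14,9)
  step pc=7: bne  $2, $7, L11  cond=T  regs=(0,15,15,2,0,21,14,9)
  step pc=8: xori  $5, $7, 8  regs=(0,15,15,2,0,1,14,9)
  step pc=11: xor  $1, $6, $0  regs=(0,14,15,2,0,1,14,9)

1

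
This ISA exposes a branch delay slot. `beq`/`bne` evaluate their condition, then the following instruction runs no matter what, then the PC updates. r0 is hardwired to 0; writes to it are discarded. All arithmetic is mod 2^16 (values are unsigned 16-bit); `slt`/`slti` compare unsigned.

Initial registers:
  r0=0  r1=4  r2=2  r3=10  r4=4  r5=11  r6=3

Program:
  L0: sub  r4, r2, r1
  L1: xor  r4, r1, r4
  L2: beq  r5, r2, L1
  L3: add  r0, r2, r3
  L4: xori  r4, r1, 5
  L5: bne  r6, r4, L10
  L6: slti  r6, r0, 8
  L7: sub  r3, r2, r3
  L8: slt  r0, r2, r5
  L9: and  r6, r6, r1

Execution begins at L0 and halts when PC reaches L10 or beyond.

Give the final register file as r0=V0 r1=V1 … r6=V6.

r0=0 r1=4 r2=2 r3=10 r4=1 r5=11 r6=1

[0] sub  r4, r2, r1  →  {r0:0, r1:4, r2:2, r3:10, r4:65534, r5:11, r6:3}
[1] xor  r4, r1, r4  →  {r0:0, r1:4, r2:2, r3:10, r4:65530, r5:11, r6:3}
[2] beq  r5, r2, L1  →  {r0:0, r1:4, r2:2, r3:10, r4:65530, r5:11, r6:3}  ⟨branch fallthrough⟩
[3] add  r0, r2, r3  →  {r0:0, r1:4, r2:2, r3:10, r4:65530, r5:11, r6:3}
[4] xori  r4, r1, 5  →  {r0:0, r1:4, r2:2, r3:10, r4:1, r5:11, r6:3}
[5] bne  r6, r4, L10  →  {r0:0, r1:4, r2:2, r3:10, r4:1, r5:11, r6:3}  ⟨branch taken⟩
[6] slti  r6, r0, 8  →  {r0:0, r1:4, r2:2, r3:10, r4:1, r5:11, r6:1}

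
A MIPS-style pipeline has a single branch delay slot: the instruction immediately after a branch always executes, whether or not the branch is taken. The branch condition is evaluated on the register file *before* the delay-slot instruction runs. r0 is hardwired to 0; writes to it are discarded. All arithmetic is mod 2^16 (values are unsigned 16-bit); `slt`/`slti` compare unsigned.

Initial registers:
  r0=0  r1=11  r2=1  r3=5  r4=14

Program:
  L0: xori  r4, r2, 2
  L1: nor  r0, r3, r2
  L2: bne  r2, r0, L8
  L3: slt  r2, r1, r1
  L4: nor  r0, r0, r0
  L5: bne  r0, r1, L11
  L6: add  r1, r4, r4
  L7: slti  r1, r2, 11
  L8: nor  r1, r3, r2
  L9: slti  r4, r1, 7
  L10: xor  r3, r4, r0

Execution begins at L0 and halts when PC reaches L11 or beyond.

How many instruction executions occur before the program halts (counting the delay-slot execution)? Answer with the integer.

7

[0] xori  r4, r2, 2  →  {r0:0, r1:11, r2:1, r3:5, r4:3}
[1] nor  r0, r3, r2  →  {r0:0, r1:11, r2:1, r3:5, r4:3}
[2] bne  r2, r0, L8  →  {r0:0, r1:11, r2:1, r3:5, r4:3}  ⟨branch taken⟩
[3] slt  r2, r1, r1  →  {r0:0, r1:11, r2:0, r3:5, r4:3}
[8] nor  r1, r3, r2  →  {r0:0, r1:65530, r2:0, r3:5, r4:3}
[9] slti  r4, r1, 7  →  {r0:0, r1:65530, r2:0, r3:5, r4:0}
[10] xor  r3, r4, r0  →  {r0:0, r1:65530, r2:0, r3:0, r4:0}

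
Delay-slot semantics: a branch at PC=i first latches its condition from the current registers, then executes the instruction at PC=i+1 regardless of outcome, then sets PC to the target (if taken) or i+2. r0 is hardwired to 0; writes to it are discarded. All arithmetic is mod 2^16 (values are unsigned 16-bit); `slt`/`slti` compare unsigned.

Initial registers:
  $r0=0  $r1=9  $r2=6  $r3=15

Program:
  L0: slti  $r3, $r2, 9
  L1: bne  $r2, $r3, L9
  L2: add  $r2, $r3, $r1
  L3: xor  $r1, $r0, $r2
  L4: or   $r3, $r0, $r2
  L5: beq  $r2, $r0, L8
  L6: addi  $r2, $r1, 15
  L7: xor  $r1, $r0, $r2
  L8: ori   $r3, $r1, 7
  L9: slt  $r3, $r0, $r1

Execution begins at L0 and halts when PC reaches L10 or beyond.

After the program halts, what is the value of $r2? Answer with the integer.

10

PC=0  slti  $r3, $r2, 9      | $r0=0 $r1=9 $r2=6 $r3=1
PC=1  bne  $r2, $r3, L9      | $r0=0 $r1=9 $r2=6 $r3=1  [TAKEN]
PC=2  add  $r2, $r3, $r1     | $r0=0 $r1=9 $r2=10 $r3=1
PC=9  slt  $r3, $r0, $r1     | $r0=0 $r1=9 $r2=10 $r3=1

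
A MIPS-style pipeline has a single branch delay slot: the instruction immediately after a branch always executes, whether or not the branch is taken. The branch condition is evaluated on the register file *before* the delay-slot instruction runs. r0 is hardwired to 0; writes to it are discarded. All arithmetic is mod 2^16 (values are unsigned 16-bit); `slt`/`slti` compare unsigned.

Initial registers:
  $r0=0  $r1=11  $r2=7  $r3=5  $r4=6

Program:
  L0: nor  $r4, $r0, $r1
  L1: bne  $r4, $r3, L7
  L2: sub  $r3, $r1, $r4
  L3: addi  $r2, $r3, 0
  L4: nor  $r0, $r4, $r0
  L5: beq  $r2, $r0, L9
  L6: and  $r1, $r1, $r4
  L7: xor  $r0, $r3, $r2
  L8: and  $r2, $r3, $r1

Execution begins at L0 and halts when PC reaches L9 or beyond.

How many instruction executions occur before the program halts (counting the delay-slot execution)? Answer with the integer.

5

  step pc=0: nor  $r4, $r0, $r1  regs=(0,11,7,5,65524)
  step pc=1: bne  $r4, $r3, L7  cond=T  regs=(0,11,7,5,65524)
  step pc=2: sub  $r3, $r1, $r4  regs=(0,11,7,23,65524)
  step pc=7: xor  $r0, $r3, $r2  regs=(0,11,7,23,65524)
  step pc=8: and  $r2, $r3, $r1  regs=(0,11,3,23,65524)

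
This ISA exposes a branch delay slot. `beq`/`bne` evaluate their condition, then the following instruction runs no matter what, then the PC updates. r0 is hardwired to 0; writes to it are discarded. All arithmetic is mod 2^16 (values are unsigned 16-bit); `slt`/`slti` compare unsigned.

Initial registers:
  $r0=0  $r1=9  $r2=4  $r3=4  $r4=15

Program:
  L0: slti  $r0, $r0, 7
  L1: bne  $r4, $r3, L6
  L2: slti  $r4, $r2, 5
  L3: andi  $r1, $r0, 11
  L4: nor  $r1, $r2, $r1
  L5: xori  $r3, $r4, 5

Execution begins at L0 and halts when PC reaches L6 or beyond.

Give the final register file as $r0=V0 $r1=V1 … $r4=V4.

$r0=0 $r1=9 $r2=4 $r3=4 $r4=1

#0 slti  $r0, $r0, 7 ; 0/9/4/4/15
#1 bne  $r4, $r3, L6 ; 0/9/4/4/15 ; →target
#2 slti  $r4, $r2, 5 ; 0/9/4/4/1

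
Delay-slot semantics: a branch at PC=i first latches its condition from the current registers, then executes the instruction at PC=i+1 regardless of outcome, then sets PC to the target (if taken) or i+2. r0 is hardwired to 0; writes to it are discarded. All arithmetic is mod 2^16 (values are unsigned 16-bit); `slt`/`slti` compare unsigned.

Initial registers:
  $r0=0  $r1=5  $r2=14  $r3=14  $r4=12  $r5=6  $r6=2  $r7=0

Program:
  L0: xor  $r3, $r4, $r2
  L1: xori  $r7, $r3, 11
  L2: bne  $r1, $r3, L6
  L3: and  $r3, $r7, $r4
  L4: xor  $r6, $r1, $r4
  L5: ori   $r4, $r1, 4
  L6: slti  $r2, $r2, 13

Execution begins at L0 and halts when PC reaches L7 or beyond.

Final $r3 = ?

8

  step pc=0: xor  $r3, $r4, $r2  regs=(0,5,14,2,12,6,2,0)
  step pc=1: xori  $r7, $r3, 11  regs=(0,5,14,2,12,6,2,9)
  step pc=2: bne  $r1, $r3, L6  cond=T  regs=(0,5,14,2,12,6,2,9)
  step pc=3: and  $r3, $r7, $r4  regs=(0,5,14,8,12,6,2,9)
  step pc=6: slti  $r2, $r2, 13  regs=(0,5,0,8,12,6,2,9)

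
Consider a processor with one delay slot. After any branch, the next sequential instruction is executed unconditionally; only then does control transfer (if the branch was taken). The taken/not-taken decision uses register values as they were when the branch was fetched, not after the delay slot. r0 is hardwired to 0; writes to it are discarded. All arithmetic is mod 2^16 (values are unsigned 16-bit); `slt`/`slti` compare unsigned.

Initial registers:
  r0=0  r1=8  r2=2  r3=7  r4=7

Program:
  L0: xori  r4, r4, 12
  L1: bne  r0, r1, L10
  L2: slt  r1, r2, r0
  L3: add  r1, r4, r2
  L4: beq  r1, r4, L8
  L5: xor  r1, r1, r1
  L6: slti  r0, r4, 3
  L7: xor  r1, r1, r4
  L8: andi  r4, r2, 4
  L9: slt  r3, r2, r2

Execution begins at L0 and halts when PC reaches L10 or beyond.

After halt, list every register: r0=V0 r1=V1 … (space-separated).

r0=0 r1=0 r2=2 r3=7 r4=11

  step pc=0: xori  r4, r4, 12  regs=(0,8,2,7,11)
  step pc=1: bne  r0, r1, L10  cond=T  regs=(0,8,2,7,11)
  step pc=2: slt  r1, r2, r0  regs=(0,0,2,7,11)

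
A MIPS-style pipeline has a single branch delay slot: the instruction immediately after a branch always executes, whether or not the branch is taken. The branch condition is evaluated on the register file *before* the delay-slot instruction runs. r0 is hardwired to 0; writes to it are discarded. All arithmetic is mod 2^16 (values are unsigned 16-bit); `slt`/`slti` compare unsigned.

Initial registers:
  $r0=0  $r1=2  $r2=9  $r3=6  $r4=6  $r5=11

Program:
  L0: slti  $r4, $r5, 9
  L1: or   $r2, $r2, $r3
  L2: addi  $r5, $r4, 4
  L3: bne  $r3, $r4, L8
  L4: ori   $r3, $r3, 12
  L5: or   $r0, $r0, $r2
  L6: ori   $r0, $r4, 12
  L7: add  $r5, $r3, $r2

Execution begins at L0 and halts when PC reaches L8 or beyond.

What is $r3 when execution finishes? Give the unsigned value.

14

[0] slti  $r4, $r5, 9  →  {$r0:0, $r1:2, $r2:9, $r3:6, $r4:0, $r5:11}
[1] or   $r2, $r2, $r3  →  {$r0:0, $r1:2, $r2:15, $r3:6, $r4:0, $r5:11}
[2] addi  $r5, $r4, 4  →  {$r0:0, $r1:2, $r2:15, $r3:6, $r4:0, $r5:4}
[3] bne  $r3, $r4, L8  →  {$r0:0, $r1:2, $r2:15, $r3:6, $r4:0, $r5:4}  ⟨branch taken⟩
[4] ori   $r3, $r3, 12  →  {$r0:0, $r1:2, $r2:15, $r3:14, $r4:0, $r5:4}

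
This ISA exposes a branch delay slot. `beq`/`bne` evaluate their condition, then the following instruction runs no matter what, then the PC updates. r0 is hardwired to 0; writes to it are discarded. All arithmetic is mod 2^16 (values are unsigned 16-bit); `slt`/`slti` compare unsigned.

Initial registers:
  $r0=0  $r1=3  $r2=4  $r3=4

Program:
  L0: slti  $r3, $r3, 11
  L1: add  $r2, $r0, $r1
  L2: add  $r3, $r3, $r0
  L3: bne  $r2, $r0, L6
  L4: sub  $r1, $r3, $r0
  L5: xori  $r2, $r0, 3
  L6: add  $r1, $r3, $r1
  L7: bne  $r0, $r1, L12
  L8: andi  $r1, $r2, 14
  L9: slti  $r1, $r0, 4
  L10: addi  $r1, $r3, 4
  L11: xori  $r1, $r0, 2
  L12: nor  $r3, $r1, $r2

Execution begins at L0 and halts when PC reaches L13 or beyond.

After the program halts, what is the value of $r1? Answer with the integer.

[0] slti  $r3, $r3, 11  →  {$r0:0, $r1:3, $r2:4, $r3:1}
[1] add  $r2, $r0, $r1  →  {$r0:0, $r1:3, $r2:3, $r3:1}
[2] add  $r3, $r3, $r0  →  {$r0:0, $r1:3, $r2:3, $r3:1}
[3] bne  $r2, $r0, L6  →  {$r0:0, $r1:3, $r2:3, $r3:1}  ⟨branch taken⟩
[4] sub  $r1, $r3, $r0  →  {$r0:0, $r1:1, $r2:3, $r3:1}
[6] add  $r1, $r3, $r1  →  {$r0:0, $r1:2, $r2:3, $r3:1}
[7] bne  $r0, $r1, L12  →  {$r0:0, $r1:2, $r2:3, $r3:1}  ⟨branch taken⟩
[8] andi  $r1, $r2, 14  →  {$r0:0, $r1:2, $r2:3, $r3:1}
[12] nor  $r3, $r1, $r2  →  {$r0:0, $r1:2, $r2:3, $r3:65532}

2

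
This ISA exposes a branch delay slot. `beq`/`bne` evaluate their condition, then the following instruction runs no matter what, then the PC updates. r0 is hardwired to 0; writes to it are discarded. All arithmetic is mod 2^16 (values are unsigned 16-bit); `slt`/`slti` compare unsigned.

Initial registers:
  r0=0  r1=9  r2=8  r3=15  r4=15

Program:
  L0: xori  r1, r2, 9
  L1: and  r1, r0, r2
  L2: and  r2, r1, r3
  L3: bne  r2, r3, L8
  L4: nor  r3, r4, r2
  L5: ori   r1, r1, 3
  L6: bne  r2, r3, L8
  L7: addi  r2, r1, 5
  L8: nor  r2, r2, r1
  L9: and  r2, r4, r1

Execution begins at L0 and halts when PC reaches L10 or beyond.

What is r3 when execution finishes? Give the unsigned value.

65520

  step pc=0: xori  r1, r2, 9  regs=(0,1,8,15,15)
  step pc=1: and  r1, r0, r2  regs=(0,0,8,15,15)
  step pc=2: and  r2, r1, r3  regs=(0,0,0,15,15)
  step pc=3: bne  r2, r3, L8  cond=T  regs=(0,0,0,15,15)
  step pc=4: nor  r3, r4, r2  regs=(0,0,0,65520,15)
  step pc=8: nor  r2, r2, r1  regs=(0,0,65535,65520,15)
  step pc=9: and  r2, r4, r1  regs=(0,0,0,65520,15)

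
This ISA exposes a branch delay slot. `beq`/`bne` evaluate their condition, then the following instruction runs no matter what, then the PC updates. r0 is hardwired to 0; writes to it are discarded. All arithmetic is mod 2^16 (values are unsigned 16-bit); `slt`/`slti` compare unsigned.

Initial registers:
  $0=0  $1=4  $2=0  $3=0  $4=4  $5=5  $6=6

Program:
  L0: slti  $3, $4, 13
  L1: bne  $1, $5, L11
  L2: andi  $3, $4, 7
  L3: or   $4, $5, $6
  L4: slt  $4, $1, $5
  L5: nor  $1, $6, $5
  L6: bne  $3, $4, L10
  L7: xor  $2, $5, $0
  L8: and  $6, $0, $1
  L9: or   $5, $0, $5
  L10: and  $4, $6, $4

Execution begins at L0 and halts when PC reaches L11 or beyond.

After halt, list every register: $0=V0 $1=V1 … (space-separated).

  step pc=0: slti  $3, $4, 13  regs=(0,4,0,1,4,5,6)
  step pc=1: bne  $1, $5, L11  cond=T  regs=(0,4,0,1,4,5,6)
  step pc=2: andi  $3, $4, 7  regs=(0,4,0,4,4,5,6)

$0=0 $1=4 $2=0 $3=4 $4=4 $5=5 $6=6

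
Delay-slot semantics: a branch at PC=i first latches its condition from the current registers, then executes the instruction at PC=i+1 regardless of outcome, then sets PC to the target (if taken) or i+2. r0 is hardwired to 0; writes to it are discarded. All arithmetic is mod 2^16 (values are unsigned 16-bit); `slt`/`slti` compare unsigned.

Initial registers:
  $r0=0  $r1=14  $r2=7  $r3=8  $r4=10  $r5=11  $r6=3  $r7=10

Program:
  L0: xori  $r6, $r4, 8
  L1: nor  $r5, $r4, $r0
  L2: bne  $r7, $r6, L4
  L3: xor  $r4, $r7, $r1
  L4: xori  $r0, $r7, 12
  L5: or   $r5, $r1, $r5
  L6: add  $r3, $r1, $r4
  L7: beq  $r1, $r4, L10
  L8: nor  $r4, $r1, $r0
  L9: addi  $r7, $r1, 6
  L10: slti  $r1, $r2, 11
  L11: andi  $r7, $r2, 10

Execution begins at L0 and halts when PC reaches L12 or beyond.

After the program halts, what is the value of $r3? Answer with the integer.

[0] xori  $r6, $r4, 8  →  {$r0:0, $r1:14, $r2:7, $r3:8, $r4:10, $r5:11, $r6:2, $r7:10}
[1] nor  $r5, $r4, $r0  →  {$r0:0, $r1:14, $r2:7, $r3:8, $r4:10, $r5:65525, $r6:2, $r7:10}
[2] bne  $r7, $r6, L4  →  {$r0:0, $r1:14, $r2:7, $r3:8, $r4:10, $r5:65525, $r6:2, $r7:10}  ⟨branch taken⟩
[3] xor  $r4, $r7, $r1  →  {$r0:0, $r1:14, $r2:7, $r3:8, $r4:4, $r5:65525, $r6:2, $r7:10}
[4] xori  $r0, $r7, 12  →  {$r0:0, $r1:14, $r2:7, $r3:8, $r4:4, $r5:65525, $r6:2, $r7:10}
[5] or   $r5, $r1, $r5  →  {$r0:0, $r1:14, $r2:7, $r3:8, $r4:4, $r5:65535, $r6:2, $r7:10}
[6] add  $r3, $r1, $r4  →  {$r0:0, $r1:14, $r2:7, $r3:18, $r4:4, $r5:65535, $r6:2, $r7:10}
[7] beq  $r1, $r4, L10  →  {$r0:0, $r1:14, $r2:7, $r3:18, $r4:4, $r5:65535, $r6:2, $r7:10}  ⟨branch fallthrough⟩
[8] nor  $r4, $r1, $r0  →  {$r0:0, $r1:14, $r2:7, $r3:18, $r4:65521, $r5:65535, $r6:2, $r7:10}
[9] addi  $r7, $r1, 6  →  {$r0:0, $r1:14, $r2:7, $r3:18, $r4:65521, $r5:65535, $r6:2, $r7:20}
[10] slti  $r1, $r2, 11  →  {$r0:0, $r1:1, $r2:7, $r3:18, $r4:65521, $r5:65535, $r6:2, $r7:20}
[11] andi  $r7, $r2, 10  →  {$r0:0, $r1:1, $r2:7, $r3:18, $r4:65521, $r5:65535, $r6:2, $r7:2}

18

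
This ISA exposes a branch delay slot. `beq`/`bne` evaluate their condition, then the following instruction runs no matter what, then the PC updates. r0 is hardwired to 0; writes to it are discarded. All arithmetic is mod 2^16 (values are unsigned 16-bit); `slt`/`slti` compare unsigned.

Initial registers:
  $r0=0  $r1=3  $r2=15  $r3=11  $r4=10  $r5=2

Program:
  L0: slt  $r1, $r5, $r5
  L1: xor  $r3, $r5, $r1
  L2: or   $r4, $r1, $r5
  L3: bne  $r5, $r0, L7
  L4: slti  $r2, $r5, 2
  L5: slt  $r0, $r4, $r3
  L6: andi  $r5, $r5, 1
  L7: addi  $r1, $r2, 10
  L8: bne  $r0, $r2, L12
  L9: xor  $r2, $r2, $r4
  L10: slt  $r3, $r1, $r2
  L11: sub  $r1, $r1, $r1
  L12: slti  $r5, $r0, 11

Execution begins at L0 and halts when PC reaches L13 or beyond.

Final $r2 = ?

2

#0 slt  $r1, $r5, $r5 ; 0/0/15/11/10/2
#1 xor  $r3, $r5, $r1 ; 0/0/15/2/10/2
#2 or   $r4, $r1, $r5 ; 0/0/15/2/2/2
#3 bne  $r5, $r0, L7 ; 0/0/15/2/2/2 ; →target
#4 slti  $r2, $r5, 2 ; 0/0/0/2/2/2
#7 addi  $r1, $r2, 10 ; 0/10/0/2/2/2
#8 bne  $r0, $r2, L12 ; 0/10/0/2/2/2 ; →fallthru
#9 xor  $r2, $r2, $r4 ; 0/10/2/2/2/2
#10 slt  $r3, $r1, $r2 ; 0/10/2/0/2/2
#11 sub  $r1, $r1, $r1 ; 0/0/2/0/2/2
#12 slti  $r5, $r0, 11 ; 0/0/2/0/2/1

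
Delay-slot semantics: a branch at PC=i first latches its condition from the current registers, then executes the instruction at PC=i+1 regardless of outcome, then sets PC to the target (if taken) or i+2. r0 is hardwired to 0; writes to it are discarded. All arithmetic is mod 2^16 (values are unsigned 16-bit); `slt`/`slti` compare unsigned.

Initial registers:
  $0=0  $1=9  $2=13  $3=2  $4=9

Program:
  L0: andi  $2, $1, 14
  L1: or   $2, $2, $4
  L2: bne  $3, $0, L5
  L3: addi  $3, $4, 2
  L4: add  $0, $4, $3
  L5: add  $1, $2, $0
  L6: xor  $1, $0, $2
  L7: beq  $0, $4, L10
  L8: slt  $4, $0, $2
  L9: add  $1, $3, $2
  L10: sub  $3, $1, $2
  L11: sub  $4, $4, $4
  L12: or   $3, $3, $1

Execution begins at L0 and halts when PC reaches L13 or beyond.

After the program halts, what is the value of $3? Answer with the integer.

#0 andi  $2, $1, 14 ; 0/9/8/2/9
#1 or   $2, $2, $4 ; 0/9/9/2/9
#2 bne  $3, $0, L5 ; 0/9/9/2/9 ; →target
#3 addi  $3, $4, 2 ; 0/9/9/11/9
#5 add  $1, $2, $0 ; 0/9/9/11/9
#6 xor  $1, $0, $2 ; 0/9/9/11/9
#7 beq  $0, $4, L10 ; 0/9/9/11/9 ; →fallthru
#8 slt  $4, $0, $2 ; 0/9/9/11/1
#9 add  $1, $3, $2 ; 0/20/9/11/1
#10 sub  $3, $1, $2 ; 0/20/9/11/1
#11 sub  $4, $4, $4 ; 0/20/9/11/0
#12 or   $3, $3, $1 ; 0/20/9/31/0

31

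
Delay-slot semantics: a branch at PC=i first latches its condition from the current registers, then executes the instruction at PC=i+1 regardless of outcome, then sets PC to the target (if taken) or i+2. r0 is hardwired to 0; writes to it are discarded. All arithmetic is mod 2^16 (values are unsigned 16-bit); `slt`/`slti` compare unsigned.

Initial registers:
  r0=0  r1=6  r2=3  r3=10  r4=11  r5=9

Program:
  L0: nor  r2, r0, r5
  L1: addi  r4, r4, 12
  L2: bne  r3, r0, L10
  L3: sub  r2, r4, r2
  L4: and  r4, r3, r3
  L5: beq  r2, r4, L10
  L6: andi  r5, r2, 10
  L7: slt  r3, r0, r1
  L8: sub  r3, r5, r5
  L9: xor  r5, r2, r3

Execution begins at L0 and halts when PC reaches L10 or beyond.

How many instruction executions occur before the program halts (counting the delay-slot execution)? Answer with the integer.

4

[0] nor  r2, r0, r5  →  {r0:0, r1:6, r2:65526, r3:10, r4:11, r5:9}
[1] addi  r4, r4, 12  →  {r0:0, r1:6, r2:65526, r3:10, r4:23, r5:9}
[2] bne  r3, r0, L10  →  {r0:0, r1:6, r2:65526, r3:10, r4:23, r5:9}  ⟨branch taken⟩
[3] sub  r2, r4, r2  →  {r0:0, r1:6, r2:33, r3:10, r4:23, r5:9}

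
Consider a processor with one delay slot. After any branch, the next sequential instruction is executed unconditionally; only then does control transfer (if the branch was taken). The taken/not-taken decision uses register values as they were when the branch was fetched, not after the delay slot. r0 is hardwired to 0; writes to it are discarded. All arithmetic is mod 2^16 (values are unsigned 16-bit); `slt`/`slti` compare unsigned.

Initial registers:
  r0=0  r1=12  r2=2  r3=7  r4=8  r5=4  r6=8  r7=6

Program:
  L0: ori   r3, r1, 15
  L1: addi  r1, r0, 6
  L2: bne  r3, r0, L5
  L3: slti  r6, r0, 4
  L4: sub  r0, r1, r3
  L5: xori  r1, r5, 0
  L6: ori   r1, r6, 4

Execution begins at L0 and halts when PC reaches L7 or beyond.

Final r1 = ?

  step pc=0: ori   r3, r1, 15  regs=(0,12,2,15,8,4,8,6)
  step pc=1: addi  r1, r0, 6  regs=(0,6,2,15,8,4,8,6)
  step pc=2: bne  r3, r0, L5  cond=T  regs=(0,6,2,15,8,4,8,6)
  step pc=3: slti  r6, r0, 4  regs=(0,6,2,15,8,4,1,6)
  step pc=5: xori  r1, r5, 0  regs=(0,4,2,15,8,4,1,6)
  step pc=6: ori   r1, r6, 4  regs=(0,5,2,15,8,4,1,6)

5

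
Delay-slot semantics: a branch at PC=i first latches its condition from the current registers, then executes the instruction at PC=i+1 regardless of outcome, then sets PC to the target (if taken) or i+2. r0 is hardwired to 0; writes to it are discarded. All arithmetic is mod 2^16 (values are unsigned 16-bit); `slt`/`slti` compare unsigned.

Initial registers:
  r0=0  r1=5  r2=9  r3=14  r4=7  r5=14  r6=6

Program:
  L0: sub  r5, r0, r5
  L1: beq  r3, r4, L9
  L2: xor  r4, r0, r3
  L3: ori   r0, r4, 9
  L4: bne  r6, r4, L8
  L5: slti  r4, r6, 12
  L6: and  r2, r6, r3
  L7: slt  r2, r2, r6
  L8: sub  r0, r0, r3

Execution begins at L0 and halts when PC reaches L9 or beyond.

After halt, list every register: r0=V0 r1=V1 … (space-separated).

r0=0 r1=5 r2=9 r3=14 r4=1 r5=65522 r6=6

  step pc=0: sub  r5, r0, r5  regs=(0,5,9,14,7,65522,6)
  step pc=1: beq  r3, r4, L9  cond=F  regs=(0,5,9,14,7,65522,6)
  step pc=2: xor  r4, r0, r3  regs=(0,5,9,14,14,65522,6)
  step pc=3: ori   r0, r4, 9  regs=(0,5,9,14,14,65522,6)
  step pc=4: bne  r6, r4, L8  cond=T  regs=(0,5,9,14,14,65522,6)
  step pc=5: slti  r4, r6, 12  regs=(0,5,9,14,1,65522,6)
  step pc=8: sub  r0, r0, r3  regs=(0,5,9,14,1,65522,6)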